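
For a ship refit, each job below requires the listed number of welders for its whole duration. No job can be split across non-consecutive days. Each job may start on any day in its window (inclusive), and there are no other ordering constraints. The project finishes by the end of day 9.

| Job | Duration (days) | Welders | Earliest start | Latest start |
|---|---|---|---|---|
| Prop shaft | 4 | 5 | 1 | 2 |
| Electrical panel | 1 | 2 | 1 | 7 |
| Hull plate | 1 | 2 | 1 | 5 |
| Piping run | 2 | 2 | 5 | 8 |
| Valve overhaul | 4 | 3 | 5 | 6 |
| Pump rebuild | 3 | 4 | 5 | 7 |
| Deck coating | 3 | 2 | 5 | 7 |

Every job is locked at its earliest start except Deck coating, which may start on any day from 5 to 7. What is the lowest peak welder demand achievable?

Deck coating@5: d1:9  d2:5  d3:5  d4:5  d5:11  d6:11  d7:9  d8:3  d9:0 → peak 11
Deck coating@6: d1:9  d2:5  d3:5  d4:5  d5:9  d6:11  d7:9  d8:5  d9:0 → peak 11
Deck coating@7: d1:9  d2:5  d3:5  d4:5  d5:9  d6:9  d7:9  d8:5  d9:2 → peak 9
Best is Deck coating@7, peak 9.

9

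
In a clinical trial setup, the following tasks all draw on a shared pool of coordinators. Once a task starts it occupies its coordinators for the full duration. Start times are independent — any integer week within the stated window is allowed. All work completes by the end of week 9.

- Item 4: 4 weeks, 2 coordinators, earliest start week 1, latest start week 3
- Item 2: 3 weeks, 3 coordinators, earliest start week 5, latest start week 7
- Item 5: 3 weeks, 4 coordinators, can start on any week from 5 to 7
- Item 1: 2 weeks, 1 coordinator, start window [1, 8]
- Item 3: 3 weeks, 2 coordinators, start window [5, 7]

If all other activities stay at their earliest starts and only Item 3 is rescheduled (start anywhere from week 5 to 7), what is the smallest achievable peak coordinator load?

Item 3@5: w1:3  w2:3  w3:2  w4:2  w5:9  w6:9  w7:9  w8:0  w9:0 → peak 9
Item 3@6: w1:3  w2:3  w3:2  w4:2  w5:7  w6:9  w7:9  w8:2  w9:0 → peak 9
Item 3@7: w1:3  w2:3  w3:2  w4:2  w5:7  w6:7  w7:9  w8:2  w9:2 → peak 9
Best is Item 3@5, peak 9.

9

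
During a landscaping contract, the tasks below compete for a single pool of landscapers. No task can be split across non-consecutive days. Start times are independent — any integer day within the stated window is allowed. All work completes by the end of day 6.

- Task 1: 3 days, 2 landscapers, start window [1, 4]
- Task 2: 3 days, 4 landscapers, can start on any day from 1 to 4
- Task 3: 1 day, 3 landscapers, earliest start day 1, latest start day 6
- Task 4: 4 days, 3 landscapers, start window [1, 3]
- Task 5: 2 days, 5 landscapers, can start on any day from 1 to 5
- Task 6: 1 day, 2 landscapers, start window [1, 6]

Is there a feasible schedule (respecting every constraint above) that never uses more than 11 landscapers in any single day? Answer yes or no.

Schedule Task 1@1, Task 2@1, Task 3@1, Task 4@2, Task 5@4, Task 6@6: d1:9  d2:9  d3:9  d4:8  d5:8  d6:2 — peak 9 ≤ 11.

yes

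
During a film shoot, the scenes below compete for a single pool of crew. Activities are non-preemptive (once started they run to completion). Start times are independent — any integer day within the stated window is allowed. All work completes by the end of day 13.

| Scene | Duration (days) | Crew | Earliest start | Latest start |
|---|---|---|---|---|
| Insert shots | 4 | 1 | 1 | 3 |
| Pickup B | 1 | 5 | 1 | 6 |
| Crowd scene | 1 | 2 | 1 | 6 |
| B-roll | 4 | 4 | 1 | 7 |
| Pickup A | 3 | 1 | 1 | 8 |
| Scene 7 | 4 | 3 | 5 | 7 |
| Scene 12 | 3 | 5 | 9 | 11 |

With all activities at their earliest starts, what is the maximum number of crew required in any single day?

13

Early-start schedule: Insert shots@1, Pickup B@1, Crowd scene@1, B-roll@1, Pickup A@1, Scene 7@5, Scene 12@9.
Load per day: day 1: 13, day 2: 6, day 3: 6, day 4: 5, day 5: 3, day 6: 3, day 7: 3, day 8: 3, day 9: 5, day 10: 5, day 11: 5, day 12: 0, day 13: 0.
Peak is 13.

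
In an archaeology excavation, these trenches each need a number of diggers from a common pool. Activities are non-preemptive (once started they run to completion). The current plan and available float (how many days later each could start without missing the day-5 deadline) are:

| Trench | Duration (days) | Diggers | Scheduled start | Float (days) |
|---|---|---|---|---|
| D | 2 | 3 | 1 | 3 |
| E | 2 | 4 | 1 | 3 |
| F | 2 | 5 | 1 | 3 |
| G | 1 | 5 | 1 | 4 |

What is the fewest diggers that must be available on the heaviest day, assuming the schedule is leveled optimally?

Early-start (D@1, E@1, F@1, G@1) gives peak 17: d1:17  d2:12  d3:0  d4:0  d5:0.
Shift F→3, G→5.
Schedule D@1, E@1, F@3, G@5: d1:7  d2:7  d3:5  d4:5  d5:5 — peak 7.

7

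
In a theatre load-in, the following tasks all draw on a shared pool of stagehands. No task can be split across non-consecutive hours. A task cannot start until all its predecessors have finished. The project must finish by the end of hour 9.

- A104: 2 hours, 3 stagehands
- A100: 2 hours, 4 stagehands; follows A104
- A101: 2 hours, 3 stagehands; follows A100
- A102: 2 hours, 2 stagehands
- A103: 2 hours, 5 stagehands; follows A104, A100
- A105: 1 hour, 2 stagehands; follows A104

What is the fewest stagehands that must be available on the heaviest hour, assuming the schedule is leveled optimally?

5

Early-start (A104@1, A100@3, A101@5, A102@1, A103@5, A105@3) gives peak 8: h1:5  h2:5  h3:6  h4:4  h5:8  h6:8  h7:0  h8:0  h9:0.
Shift A103→7, A105→5.
Schedule A104@1, A100@3, A101@5, A102@1, A103@7, A105@5: h1:5  h2:5  h3:4  h4:4  h5:5  h6:3  h7:5  h8:5  h9:0 — peak 5.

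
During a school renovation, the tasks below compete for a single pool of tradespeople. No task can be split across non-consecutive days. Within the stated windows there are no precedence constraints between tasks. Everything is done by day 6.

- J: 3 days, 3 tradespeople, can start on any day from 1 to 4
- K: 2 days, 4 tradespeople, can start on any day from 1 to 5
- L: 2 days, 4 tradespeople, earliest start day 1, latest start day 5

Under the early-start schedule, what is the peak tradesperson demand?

11

Early-start schedule: J@1, K@1, L@1.
Load per day: day 1: 11, day 2: 11, day 3: 3, day 4: 0, day 5: 0, day 6: 0.
Peak is 11.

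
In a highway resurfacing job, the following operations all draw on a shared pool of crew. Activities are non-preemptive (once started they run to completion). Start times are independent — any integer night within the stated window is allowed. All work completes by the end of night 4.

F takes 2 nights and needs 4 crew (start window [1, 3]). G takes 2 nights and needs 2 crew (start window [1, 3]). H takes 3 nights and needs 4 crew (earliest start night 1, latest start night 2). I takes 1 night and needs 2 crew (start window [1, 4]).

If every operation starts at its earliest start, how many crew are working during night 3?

At early start, night 3 has: H.
Demand: 4 = 4.

4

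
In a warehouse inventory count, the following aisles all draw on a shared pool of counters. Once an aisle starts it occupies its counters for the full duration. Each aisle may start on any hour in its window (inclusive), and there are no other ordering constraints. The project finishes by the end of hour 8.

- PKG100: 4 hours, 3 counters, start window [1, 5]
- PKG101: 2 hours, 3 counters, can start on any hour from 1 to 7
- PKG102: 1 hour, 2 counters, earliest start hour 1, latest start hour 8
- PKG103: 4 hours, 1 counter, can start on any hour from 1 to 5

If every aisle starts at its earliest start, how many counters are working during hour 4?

At early start, hour 4 has: PKG100, PKG103.
Demand: 3 + 1 = 4.

4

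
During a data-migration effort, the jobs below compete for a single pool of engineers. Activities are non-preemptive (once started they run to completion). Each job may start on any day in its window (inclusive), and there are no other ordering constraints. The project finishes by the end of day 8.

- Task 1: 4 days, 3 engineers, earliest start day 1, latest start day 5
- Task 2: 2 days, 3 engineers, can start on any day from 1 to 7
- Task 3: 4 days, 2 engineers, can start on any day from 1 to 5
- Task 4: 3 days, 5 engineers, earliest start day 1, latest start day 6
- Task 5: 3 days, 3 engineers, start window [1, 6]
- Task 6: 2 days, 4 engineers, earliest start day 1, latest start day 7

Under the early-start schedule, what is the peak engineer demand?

20

Early-start schedule: Task 1@1, Task 2@1, Task 3@1, Task 4@1, Task 5@1, Task 6@1.
Load per day: day 1: 20, day 2: 20, day 3: 13, day 4: 5, day 5: 0, day 6: 0, day 7: 0, day 8: 0.
Peak is 20.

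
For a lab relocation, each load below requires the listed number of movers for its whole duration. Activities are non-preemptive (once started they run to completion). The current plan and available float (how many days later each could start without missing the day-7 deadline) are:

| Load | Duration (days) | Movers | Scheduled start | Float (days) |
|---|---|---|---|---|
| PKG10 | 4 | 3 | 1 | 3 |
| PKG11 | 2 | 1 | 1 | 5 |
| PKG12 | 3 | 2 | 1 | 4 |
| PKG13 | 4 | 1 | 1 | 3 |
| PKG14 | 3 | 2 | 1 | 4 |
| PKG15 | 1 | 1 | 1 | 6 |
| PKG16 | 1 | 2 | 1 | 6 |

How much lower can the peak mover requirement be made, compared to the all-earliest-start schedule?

Early-start peak: d1:12  d2:9  d3:8  d4:4  d5:0  d6:0  d7:0 ⇒ 12.
Leveled (PKG10@1, PKG11@1, PKG12@5, PKG13@4, PKG14@5, PKG15@1, PKG16@3): d1:5  d2:4  d3:5  d4:4  d5:5  d6:5  d7:5 ⇒ 5.
Reduction 12 − 5 = 7.

7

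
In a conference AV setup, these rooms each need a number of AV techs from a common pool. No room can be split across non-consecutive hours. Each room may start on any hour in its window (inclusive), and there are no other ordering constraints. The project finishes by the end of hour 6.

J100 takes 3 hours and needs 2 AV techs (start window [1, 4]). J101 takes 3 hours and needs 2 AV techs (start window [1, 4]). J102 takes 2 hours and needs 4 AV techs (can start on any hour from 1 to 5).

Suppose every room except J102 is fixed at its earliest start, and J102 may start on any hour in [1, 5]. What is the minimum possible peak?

4

J102@1: h1:8  h2:8  h3:4  h4:0  h5:0  h6:0 → peak 8
J102@2: h1:4  h2:8  h3:8  h4:0  h5:0  h6:0 → peak 8
J102@3: h1:4  h2:4  h3:8  h4:4  h5:0  h6:0 → peak 8
J102@4: h1:4  h2:4  h3:4  h4:4  h5:4  h6:0 → peak 4
J102@5: h1:4  h2:4  h3:4  h4:0  h5:4  h6:4 → peak 4
Best is J102@4, peak 4.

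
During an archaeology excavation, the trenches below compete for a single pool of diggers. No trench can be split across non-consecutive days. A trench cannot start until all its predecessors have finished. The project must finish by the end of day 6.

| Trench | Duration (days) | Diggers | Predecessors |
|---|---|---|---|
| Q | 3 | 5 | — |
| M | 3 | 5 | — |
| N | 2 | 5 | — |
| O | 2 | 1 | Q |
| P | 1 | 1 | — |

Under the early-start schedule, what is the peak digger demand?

16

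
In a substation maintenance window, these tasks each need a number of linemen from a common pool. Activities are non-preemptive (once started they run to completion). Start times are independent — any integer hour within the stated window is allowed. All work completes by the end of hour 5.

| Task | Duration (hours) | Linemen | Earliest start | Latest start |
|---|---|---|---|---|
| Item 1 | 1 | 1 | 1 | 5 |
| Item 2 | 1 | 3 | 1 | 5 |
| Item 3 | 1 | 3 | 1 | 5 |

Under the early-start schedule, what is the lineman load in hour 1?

7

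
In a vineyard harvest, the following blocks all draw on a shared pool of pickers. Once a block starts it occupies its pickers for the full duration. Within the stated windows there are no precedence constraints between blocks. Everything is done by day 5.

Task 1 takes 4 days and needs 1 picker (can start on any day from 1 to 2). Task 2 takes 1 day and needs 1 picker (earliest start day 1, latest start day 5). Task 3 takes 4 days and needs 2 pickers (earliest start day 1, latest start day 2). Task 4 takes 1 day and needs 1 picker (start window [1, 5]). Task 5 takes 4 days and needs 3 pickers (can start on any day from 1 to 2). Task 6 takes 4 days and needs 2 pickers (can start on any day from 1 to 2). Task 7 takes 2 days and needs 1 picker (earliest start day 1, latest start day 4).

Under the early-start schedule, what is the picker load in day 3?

At early start, day 3 has: Task 1, Task 3, Task 5, Task 6.
Demand: 1 + 2 + 3 + 2 = 8.

8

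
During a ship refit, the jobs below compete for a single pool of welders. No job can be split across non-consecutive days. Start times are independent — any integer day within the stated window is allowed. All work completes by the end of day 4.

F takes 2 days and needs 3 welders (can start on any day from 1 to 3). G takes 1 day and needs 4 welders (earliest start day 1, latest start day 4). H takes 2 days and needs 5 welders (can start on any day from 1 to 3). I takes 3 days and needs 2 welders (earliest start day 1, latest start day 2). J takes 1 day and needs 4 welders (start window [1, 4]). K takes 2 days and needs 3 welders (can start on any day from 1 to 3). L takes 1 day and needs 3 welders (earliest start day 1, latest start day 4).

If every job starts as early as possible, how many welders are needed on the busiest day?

24

Early-start schedule: F@1, G@1, H@1, I@1, J@1, K@1, L@1.
Load per day: day 1: 24, day 2: 13, day 3: 2, day 4: 0.
Peak is 24.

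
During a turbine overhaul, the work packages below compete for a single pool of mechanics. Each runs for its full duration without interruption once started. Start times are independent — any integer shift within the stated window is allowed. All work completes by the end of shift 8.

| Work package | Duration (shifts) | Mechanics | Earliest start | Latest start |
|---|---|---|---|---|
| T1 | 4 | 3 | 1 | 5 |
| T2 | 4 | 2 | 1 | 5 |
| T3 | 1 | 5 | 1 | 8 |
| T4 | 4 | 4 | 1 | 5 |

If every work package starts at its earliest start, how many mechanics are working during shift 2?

At early start, shift 2 has: T1, T2, T4.
Demand: 3 + 2 + 4 = 9.

9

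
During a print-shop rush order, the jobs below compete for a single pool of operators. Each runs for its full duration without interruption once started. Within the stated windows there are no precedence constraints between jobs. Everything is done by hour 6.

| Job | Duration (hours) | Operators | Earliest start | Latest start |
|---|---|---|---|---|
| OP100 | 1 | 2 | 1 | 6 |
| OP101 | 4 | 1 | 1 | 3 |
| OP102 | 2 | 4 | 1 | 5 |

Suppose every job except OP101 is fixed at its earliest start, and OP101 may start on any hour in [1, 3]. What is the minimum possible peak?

6

OP101@1: h1:7  h2:5  h3:1  h4:1  h5:0  h6:0 → peak 7
OP101@2: h1:6  h2:5  h3:1  h4:1  h5:1  h6:0 → peak 6
OP101@3: h1:6  h2:4  h3:1  h4:1  h5:1  h6:1 → peak 6
Best is OP101@2, peak 6.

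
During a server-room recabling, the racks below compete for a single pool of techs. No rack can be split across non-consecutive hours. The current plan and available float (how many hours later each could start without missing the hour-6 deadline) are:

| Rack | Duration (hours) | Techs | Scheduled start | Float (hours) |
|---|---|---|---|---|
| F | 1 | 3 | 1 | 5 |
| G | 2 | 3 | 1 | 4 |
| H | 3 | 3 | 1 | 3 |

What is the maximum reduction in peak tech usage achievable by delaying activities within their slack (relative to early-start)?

Early-start peak: h1:9  h2:6  h3:3  h4:0  h5:0  h6:0 ⇒ 9.
Leveled (F@1, G@2, H@4): h1:3  h2:3  h3:3  h4:3  h5:3  h6:3 ⇒ 3.
Reduction 9 − 3 = 6.

6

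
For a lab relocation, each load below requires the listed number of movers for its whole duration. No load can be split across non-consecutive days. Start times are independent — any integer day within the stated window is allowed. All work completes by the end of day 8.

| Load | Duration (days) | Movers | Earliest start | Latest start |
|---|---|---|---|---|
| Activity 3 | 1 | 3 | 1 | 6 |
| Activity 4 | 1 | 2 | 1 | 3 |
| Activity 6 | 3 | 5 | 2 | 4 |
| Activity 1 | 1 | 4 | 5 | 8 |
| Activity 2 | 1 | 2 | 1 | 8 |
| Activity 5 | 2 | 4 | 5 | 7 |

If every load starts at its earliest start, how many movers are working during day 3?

5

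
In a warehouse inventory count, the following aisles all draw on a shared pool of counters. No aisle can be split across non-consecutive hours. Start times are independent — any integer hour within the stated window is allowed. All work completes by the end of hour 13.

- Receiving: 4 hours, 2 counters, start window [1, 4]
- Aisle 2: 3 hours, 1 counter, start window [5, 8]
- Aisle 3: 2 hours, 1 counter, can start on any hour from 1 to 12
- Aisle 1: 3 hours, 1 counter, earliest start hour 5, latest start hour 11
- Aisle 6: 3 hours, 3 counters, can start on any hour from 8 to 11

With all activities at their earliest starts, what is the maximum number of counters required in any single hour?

3

Early-start schedule: Receiving@1, Aisle 2@5, Aisle 3@1, Aisle 1@5, Aisle 6@8.
Load per hour: hour 1: 3, hour 2: 3, hour 3: 2, hour 4: 2, hour 5: 2, hour 6: 2, hour 7: 2, hour 8: 3, hour 9: 3, hour 10: 3, hour 11: 0, hour 12: 0, hour 13: 0.
Peak is 3.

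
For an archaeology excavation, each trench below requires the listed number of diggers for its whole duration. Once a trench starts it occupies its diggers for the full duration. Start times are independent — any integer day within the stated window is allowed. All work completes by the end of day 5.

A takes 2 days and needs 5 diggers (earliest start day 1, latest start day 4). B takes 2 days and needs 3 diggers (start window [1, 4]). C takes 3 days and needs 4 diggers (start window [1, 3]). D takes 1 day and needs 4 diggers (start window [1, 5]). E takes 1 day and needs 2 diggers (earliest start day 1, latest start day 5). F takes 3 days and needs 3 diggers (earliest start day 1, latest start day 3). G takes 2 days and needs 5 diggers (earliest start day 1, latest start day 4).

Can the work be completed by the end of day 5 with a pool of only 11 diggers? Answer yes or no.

Schedule A@1, B@1, C@3, D@3, E@4, F@1, G@4: d1:11  d2:11  d3:11  d4:11  d5:9 — peak 11 ≤ 11.

yes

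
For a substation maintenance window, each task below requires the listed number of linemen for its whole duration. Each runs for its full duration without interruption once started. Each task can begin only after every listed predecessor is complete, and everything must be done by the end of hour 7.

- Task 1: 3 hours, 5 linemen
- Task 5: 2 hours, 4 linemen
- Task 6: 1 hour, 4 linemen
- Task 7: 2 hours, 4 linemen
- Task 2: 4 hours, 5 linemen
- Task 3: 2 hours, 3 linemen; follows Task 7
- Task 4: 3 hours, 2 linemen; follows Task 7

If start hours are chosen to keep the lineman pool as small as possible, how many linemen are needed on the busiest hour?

Early-start (Task 1@1, Task 5@1, Task 6@1, Task 7@1, Task 2@1, Task 3@3, Task 4@3) gives peak 22: h1:22  h2:18  h3:15  h4:10  h5:2  h6:0  h7:0.
Shift Task 1→3, Task 5→6, Task 6→7, Task 3→5, Task 4→5.
Schedule Task 1@3, Task 5@6, Task 6@7, Task 7@1, Task 2@1, Task 3@5, Task 4@5: h1:9  h2:9  h3:10  h4:10  h5:10  h6:9  h7:10 — peak 10.
Total lineman-hours = 67 over 7 hours ⇒ peak ≥ ⌈67/7⌉ = 10, so 10 is optimal.

10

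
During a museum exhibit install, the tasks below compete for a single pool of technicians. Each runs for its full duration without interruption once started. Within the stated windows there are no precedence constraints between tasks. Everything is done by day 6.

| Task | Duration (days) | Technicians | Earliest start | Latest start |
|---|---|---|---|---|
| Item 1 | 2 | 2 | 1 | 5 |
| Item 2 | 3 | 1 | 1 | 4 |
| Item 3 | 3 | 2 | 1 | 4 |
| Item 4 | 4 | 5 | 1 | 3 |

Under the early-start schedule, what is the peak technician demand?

10

Early-start schedule: Item 1@1, Item 2@1, Item 3@1, Item 4@1.
Load per day: day 1: 10, day 2: 10, day 3: 8, day 4: 5, day 5: 0, day 6: 0.
Peak is 10.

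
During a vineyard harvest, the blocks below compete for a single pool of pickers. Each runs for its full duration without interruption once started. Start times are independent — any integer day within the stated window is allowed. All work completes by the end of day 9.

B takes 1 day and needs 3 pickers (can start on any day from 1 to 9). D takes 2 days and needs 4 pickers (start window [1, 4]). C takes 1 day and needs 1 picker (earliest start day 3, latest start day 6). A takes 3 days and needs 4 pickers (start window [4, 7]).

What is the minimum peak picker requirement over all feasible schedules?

4

Early-start (B@1, D@1, C@3, A@4) gives peak 7: d1:7  d2:4  d3:1  d4:4  d5:4  d6:4  d7:0  d8:0  d9:0.
Shift D→2, C→4, A→5.
Schedule B@1, D@2, C@4, A@5: d1:3  d2:4  d3:4  d4:1  d5:4  d6:4  d7:4  d8:0  d9:0 — peak 4.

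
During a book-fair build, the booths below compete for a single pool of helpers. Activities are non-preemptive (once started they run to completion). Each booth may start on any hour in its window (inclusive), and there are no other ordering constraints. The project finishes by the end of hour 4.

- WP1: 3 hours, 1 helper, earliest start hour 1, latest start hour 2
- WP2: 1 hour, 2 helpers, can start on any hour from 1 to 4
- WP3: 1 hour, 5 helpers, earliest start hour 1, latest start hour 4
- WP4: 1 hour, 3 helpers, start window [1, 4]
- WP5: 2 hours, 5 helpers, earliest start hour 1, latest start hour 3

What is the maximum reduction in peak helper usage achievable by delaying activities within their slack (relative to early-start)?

10

Early-start peak: h1:16  h2:6  h3:1  h4:0 ⇒ 16.
Leveled (WP1@1, WP2@1, WP3@2, WP4@1, WP5@3): h1:6  h2:6  h3:6  h4:5 ⇒ 6.
Reduction 16 − 6 = 10.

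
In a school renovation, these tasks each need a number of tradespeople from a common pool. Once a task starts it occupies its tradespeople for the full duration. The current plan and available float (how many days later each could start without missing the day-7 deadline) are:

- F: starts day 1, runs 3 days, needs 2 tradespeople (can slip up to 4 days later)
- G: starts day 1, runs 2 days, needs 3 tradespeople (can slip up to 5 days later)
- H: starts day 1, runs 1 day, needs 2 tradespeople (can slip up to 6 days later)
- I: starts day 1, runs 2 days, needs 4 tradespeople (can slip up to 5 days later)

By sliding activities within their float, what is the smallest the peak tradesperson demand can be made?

4

Early-start (F@1, G@1, H@1, I@1) gives peak 11: d1:11  d2:9  d3:2  d4:0  d5:0  d6:0  d7:0.
Shift G→4, I→6.
Schedule F@1, G@4, H@1, I@6: d1:4  d2:2  d3:2  d4:3  d5:3  d6:4  d7:4 — peak 4.
Total tradesperson-days = 22 over 7 days ⇒ peak ≥ ⌈22/7⌉ = 4, so 4 is optimal.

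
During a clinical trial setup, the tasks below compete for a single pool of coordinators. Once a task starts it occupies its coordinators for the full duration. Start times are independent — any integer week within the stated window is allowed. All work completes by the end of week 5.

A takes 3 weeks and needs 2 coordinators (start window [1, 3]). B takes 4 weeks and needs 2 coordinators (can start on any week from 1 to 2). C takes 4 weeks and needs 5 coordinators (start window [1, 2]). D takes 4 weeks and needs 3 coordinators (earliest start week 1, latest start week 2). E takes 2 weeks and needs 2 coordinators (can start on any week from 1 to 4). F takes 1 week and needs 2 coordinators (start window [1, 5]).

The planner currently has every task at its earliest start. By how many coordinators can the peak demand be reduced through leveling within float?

Early-start peak: w1:16  w2:14  w3:12  w4:10  w5:0 ⇒ 16.
Leveled (A@1, B@1, C@1, D@1, E@4, F@5): w1:12  w2:12  w3:12  w4:12  w5:4 ⇒ 12.
Reduction 16 − 12 = 4.

4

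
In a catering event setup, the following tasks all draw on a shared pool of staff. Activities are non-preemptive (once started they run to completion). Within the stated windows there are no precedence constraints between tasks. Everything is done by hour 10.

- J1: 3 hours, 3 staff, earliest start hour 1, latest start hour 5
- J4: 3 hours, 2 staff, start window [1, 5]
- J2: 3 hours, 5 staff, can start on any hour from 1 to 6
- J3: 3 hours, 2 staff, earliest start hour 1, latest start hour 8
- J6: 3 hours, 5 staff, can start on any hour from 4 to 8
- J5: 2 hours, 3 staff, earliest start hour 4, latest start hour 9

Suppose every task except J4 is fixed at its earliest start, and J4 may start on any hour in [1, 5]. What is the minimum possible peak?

10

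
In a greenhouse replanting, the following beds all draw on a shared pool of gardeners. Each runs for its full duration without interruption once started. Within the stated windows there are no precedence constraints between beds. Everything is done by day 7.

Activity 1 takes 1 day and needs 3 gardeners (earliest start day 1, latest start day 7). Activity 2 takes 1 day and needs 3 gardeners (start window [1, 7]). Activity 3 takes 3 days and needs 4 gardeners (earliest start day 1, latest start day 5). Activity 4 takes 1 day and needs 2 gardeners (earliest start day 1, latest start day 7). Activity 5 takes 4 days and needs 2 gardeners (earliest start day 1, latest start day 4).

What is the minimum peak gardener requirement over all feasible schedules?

5

Early-start (Activity 1@1, Activity 2@1, Activity 3@1, Activity 4@1, Activity 5@1) gives peak 14: d1:14  d2:6  d3:6  d4:2  d5:0  d6:0  d7:0.
Shift Activity 2→2, Activity 3→5, Activity 4→3.
Schedule Activity 1@1, Activity 2@2, Activity 3@5, Activity 4@3, Activity 5@1: d1:5  d2:5  d3:4  d4:2  d5:4  d6:4  d7:4 — peak 5.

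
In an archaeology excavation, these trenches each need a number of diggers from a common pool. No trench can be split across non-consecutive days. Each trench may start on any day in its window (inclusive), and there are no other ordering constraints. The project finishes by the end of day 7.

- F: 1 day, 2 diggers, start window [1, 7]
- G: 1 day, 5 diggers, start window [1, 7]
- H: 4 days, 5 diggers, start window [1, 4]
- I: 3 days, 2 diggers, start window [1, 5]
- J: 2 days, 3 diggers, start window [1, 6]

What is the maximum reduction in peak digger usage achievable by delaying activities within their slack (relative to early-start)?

Early-start peak: d1:17  d2:10  d3:7  d4:5  d5:0  d6:0  d7:0 ⇒ 17.
Leveled (F@1, G@1, H@2, I@2, J@6): d1:7  d2:7  d3:7  d4:7  d5:5  d6:3  d7:3 ⇒ 7.
Reduction 17 − 7 = 10.

10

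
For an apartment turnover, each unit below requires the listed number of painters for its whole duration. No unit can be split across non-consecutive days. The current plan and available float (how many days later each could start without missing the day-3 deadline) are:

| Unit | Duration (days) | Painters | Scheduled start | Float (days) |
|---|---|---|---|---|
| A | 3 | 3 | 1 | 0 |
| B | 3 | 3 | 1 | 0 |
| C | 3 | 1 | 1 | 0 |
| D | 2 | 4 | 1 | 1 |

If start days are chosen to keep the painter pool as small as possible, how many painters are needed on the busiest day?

11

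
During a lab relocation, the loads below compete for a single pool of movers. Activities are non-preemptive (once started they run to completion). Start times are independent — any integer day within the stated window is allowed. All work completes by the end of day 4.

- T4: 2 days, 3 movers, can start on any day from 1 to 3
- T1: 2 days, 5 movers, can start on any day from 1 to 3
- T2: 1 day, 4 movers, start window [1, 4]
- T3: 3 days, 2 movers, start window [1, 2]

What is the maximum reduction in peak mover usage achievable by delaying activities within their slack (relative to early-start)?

7

Early-start peak: d1:14  d2:10  d3:2  d4:0 ⇒ 14.
Leveled (T4@1, T1@3, T2@1, T3@2): d1:7  d2:5  d3:7  d4:7 ⇒ 7.
Reduction 14 − 7 = 7.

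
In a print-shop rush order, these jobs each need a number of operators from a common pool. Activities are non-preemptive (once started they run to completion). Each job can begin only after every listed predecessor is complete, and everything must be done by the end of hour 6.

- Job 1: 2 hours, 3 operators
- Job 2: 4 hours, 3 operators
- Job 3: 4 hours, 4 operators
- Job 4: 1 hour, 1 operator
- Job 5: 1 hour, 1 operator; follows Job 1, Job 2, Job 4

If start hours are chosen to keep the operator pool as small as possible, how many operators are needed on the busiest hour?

7

Early-start (Job 1@1, Job 2@1, Job 3@1, Job 4@1, Job 5@5) gives peak 11: h1:11  h2:10  h3:7  h4:7  h5:1  h6:0.
Shift Job 3→3.
Schedule Job 1@1, Job 2@1, Job 3@3, Job 4@1, Job 5@5: h1:7  h2:6  h3:7  h4:7  h5:5  h6:4 — peak 7.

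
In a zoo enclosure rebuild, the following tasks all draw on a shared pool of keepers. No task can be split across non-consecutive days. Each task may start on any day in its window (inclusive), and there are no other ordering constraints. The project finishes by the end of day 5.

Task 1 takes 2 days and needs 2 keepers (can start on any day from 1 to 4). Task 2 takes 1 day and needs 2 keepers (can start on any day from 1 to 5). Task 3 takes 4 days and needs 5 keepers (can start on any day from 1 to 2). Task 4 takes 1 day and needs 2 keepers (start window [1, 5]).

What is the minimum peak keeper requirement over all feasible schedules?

7

Early-start (Task 1@1, Task 2@1, Task 3@1, Task 4@1) gives peak 11: d1:11  d2:7  d3:5  d4:5  d5:0.
Shift Task 3→2.
Schedule Task 1@1, Task 2@1, Task 3@2, Task 4@1: d1:6  d2:7  d3:5  d4:5  d5:5 — peak 7.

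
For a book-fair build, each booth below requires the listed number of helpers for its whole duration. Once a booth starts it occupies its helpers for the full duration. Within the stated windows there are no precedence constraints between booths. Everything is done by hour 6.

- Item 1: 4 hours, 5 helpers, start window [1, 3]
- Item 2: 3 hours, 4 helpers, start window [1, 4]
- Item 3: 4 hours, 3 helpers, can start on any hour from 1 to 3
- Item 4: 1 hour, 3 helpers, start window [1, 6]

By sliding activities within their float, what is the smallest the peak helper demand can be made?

12

Early-start (Item 1@1, Item 2@1, Item 3@1, Item 4@1) gives peak 15: h1:15  h2:12  h3:12  h4:8  h5:0  h6:0.
Shift Item 4→4.
Schedule Item 1@1, Item 2@1, Item 3@1, Item 4@4: h1:12  h2:12  h3:12  h4:11  h5:0  h6:0 — peak 12.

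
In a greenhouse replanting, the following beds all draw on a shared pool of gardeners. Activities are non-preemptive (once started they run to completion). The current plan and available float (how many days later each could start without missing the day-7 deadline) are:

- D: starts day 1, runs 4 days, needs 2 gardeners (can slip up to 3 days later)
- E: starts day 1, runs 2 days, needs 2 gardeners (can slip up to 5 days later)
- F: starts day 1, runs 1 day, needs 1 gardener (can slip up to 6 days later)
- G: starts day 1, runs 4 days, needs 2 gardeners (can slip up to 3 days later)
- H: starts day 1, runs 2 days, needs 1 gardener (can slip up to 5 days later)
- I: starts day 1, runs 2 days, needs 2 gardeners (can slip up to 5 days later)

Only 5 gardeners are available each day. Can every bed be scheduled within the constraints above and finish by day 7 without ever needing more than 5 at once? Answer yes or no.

Schedule D@1, E@1, F@1, G@3, H@2, I@5: d1:5  d2:5  d3:5  d4:4  d5:4  d6:4  d7:0 — peak 5 ≤ 5.

yes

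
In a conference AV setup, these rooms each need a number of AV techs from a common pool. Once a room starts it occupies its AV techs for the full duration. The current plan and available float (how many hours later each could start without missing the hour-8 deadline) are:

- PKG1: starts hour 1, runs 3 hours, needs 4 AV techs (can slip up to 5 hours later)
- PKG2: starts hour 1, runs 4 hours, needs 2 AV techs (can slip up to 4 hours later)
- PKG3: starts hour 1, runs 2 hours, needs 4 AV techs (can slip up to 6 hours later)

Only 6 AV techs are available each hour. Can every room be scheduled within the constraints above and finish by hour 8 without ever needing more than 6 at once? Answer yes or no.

Schedule PKG1@1, PKG2@1, PKG3@4: h1:6  h2:6  h3:6  h4:6  h5:4  h6:0  h7:0  h8:0 — peak 6 ≤ 6.

yes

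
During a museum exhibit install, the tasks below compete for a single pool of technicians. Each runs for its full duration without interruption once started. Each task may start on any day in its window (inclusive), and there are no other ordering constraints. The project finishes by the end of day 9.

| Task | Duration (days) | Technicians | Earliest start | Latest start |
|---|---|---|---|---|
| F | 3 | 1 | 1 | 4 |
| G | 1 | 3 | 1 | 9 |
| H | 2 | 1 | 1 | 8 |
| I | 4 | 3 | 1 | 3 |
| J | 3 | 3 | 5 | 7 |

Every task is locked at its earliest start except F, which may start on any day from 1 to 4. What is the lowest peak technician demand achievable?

7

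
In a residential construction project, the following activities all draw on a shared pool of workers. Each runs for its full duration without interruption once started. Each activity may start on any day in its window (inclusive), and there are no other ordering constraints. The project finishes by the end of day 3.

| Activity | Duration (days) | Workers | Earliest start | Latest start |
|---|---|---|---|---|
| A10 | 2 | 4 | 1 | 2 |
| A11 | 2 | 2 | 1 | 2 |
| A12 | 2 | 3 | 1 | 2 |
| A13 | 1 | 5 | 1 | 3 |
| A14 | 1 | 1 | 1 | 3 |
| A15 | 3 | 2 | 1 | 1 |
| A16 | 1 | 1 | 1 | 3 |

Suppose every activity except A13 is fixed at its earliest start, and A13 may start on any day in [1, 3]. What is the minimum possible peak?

13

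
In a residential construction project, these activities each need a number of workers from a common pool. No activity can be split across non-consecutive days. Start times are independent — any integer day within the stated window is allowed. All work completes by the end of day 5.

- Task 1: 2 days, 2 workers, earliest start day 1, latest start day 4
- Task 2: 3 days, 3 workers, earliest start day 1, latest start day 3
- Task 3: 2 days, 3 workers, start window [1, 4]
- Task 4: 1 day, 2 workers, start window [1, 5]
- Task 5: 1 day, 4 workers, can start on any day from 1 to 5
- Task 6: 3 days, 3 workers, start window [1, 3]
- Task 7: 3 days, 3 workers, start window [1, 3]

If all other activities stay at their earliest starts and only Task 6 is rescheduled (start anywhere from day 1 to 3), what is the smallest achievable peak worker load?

Task 6@1: d1:20  d2:14  d3:9  d4:0  d5:0 → peak 20
Task 6@2: d1:17  d2:14  d3:9  d4:3  d5:0 → peak 17
Task 6@3: d1:17  d2:11  d3:9  d4:3  d5:3 → peak 17
Best is Task 6@2, peak 17.

17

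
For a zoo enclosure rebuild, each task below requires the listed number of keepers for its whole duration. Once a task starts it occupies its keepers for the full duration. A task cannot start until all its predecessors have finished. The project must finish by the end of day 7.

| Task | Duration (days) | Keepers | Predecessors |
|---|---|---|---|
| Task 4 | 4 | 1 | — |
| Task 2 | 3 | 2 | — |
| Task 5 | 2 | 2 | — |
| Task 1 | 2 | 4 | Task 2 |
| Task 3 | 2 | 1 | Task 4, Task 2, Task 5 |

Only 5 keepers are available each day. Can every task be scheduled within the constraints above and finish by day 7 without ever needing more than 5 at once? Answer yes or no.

yes

Schedule Task 4@1, Task 2@1, Task 5@1, Task 1@4, Task 3@5: d1:5  d2:5  d3:3  d4:5  d5:5  d6:1  d7:0 — peak 5 ≤ 5.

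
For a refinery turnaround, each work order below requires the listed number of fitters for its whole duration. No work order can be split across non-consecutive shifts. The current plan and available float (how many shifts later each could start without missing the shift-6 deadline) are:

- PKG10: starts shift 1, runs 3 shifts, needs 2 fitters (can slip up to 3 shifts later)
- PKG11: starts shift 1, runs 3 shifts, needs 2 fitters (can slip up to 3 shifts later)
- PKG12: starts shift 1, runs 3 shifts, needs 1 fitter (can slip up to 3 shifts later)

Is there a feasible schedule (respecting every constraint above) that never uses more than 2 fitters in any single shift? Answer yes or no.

Total fitter-shifts = 15; over 6 shifts the average is 15/6 > 2, so some shift must exceed 2.

no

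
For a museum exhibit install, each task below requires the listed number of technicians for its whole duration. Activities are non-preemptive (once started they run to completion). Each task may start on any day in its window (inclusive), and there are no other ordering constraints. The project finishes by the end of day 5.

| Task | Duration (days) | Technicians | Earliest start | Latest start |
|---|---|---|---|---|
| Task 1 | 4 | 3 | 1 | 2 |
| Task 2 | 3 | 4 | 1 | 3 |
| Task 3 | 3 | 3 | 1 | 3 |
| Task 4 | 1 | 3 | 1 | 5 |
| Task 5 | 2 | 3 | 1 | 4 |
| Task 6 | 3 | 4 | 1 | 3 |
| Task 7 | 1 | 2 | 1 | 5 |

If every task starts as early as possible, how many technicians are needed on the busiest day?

Early-start schedule: Task 1@1, Task 2@1, Task 3@1, Task 4@1, Task 5@1, Task 6@1, Task 7@1.
Load per day: day 1: 22, day 2: 17, day 3: 14, day 4: 3, day 5: 0.
Peak is 22.

22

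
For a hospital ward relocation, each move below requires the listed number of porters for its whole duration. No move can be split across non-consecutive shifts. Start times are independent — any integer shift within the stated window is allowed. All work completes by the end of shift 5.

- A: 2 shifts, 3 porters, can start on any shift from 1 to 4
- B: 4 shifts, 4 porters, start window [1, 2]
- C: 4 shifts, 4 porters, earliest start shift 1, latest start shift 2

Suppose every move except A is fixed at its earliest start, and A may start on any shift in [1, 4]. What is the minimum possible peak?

11

A@1: s1:11  s2:11  s3:8  s4:8  s5:0 → peak 11
A@2: s1:8  s2:11  s3:11  s4:8  s5:0 → peak 11
A@3: s1:8  s2:8  s3:11  s4:11  s5:0 → peak 11
A@4: s1:8  s2:8  s3:8  s4:11  s5:3 → peak 11
Best is A@1, peak 11.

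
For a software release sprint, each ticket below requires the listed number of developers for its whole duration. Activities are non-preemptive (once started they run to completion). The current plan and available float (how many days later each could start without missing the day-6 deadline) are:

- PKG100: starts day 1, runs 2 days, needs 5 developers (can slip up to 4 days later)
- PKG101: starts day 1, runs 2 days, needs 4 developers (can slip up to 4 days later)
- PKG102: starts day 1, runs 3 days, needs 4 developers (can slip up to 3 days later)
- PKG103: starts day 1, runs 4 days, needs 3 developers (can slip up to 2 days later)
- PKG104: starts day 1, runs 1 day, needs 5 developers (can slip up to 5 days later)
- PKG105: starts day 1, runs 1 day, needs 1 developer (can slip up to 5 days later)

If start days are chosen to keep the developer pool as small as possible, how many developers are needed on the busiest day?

8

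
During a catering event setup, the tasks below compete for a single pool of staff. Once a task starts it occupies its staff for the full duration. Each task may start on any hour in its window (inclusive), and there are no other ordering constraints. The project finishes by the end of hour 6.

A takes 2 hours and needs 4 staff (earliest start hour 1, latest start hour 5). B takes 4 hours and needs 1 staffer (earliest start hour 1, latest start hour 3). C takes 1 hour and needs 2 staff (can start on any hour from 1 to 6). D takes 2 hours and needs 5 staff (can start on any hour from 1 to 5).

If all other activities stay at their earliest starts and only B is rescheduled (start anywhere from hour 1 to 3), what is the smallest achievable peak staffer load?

11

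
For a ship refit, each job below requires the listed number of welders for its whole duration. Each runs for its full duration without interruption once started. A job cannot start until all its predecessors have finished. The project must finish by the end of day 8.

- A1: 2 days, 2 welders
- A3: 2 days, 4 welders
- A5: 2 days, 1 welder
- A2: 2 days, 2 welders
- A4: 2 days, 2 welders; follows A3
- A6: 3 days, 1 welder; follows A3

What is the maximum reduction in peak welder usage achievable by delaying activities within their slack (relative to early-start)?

5

Early-start peak: d1:9  d2:9  d3:3  d4:3  d5:1  d6:0  d7:0  d8:0 ⇒ 9.
Leveled (A1@1, A3@3, A5@1, A2@5, A4@7, A6@5): d1:3  d2:3  d3:4  d4:4  d5:3  d6:3  d7:3  d8:2 ⇒ 4.
Reduction 9 − 4 = 5.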